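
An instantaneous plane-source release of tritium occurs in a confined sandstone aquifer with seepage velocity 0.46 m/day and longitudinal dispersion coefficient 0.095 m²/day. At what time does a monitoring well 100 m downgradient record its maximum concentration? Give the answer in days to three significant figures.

For the 1D instantaneous-source solution, setting ∂C/∂t = 0 at fixed x gives v²t² + 2Dt − x² = 0, so t = (√(D² + v²x²) − D)/v².
√(D² + v²x²) = √(0.095² + 0.46² × 100²) = 46.00; v² = 0.2116.
t = (46.00 − 0.095)/0.2116 = 217 days (vs. the pure-advection estimate x/v = 217 d).

217 days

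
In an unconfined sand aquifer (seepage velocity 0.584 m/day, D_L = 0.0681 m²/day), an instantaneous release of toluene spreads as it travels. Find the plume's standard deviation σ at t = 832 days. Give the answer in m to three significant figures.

10.6 m

Dispersive spreading gives a Gaussian with σ² = 2Dt; advection only shifts the center.
σ = √(2 × 0.0681 × 832) = 10.6 m.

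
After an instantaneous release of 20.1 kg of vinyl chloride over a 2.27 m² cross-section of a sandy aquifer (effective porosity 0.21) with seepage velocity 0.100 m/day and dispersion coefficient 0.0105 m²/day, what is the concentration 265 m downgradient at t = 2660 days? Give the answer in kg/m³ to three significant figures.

2.23 kg/m³

For an instantaneous plane source, C(x,t) = M/(n_e·A·√(4πDt)) · exp(−(x−vt)²/(4Dt)), with n_e·A the pore (flow) area.
Plume center vt = 0.100 × 2660 = 266 m, so the well at 265 m is 1 m upgradient of the peak.
√(4πDt) = 18.73 m, giving peak height M/(n_e·A·√(4πDt)) = 20.1/(0.21 × 2.27 × 18.73) = 2.251 kg/m³.
(x−vt)²/(4Dt) = (-1)²/(4 × 0.0105 × 2660) = 0.008951; exp(−0.008951) = 0.9911.
C = 2.251 × 0.9911 = 2.23 kg/m³.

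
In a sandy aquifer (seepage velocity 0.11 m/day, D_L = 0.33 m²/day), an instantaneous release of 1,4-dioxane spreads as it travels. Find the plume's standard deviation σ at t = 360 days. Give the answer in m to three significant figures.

15.4 m

Dispersive spreading gives a Gaussian with σ² = 2Dt; advection only shifts the center.
σ = √(2 × 0.33 × 360) = 15.4 m.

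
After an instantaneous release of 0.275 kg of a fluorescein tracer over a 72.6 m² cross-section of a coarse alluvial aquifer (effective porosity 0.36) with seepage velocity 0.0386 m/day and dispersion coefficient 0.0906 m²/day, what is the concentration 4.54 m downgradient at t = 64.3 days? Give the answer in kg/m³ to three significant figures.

0.00103 kg/m³

For an instantaneous plane source, C(x,t) = M/(n_e·A·√(4πDt)) · exp(−(x−vt)²/(4Dt)), with n_e·A the pore (flow) area.
Plume center vt = 0.0386 × 64.3 = 2.48198 m, so the well at 4.54 m is 2.05802 m downgradient of the peak.
√(4πDt) = 8.556 m, giving peak height M/(n_e·A·√(4πDt)) = 0.275/(0.36 × 72.6 × 8.556) = 0.001230 kg/m³.
(x−vt)²/(4Dt) = (2.05802)²/(4 × 0.0906 × 64.3) = 0.1818; exp(−0.1818) = 0.8338.
C = 0.001230 × 0.8338 = 0.00103 kg/m³.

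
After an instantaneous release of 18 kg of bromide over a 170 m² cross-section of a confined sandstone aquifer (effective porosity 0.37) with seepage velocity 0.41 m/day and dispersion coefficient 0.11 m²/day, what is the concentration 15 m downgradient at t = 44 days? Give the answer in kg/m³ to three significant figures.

For an instantaneous plane source, C(x,t) = M/(n_e·A·√(4πDt)) · exp(−(x−vt)²/(4Dt)), with n_e·A the pore (flow) area.
Plume center vt = 0.41 × 44 = 18.04 m, so the well at 15 m is 3.04 m upgradient of the peak.
√(4πDt) = 7.799 m, giving peak height M/(n_e·A·√(4πDt)) = 18/(0.37 × 170 × 7.799) = 0.03669 kg/m³.
(x−vt)²/(4Dt) = (-3.04)²/(4 × 0.11 × 44) = 0.4774; exp(−0.4774) = 0.6204.
C = 0.03669 × 0.6204 = 0.0228 kg/m³.

0.0228 kg/m³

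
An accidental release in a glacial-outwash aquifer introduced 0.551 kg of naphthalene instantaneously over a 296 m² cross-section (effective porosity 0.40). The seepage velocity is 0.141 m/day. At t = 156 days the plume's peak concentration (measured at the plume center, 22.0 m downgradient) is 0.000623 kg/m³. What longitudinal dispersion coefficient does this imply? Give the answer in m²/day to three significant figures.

0.0285 m²/day

At the plume center C_max = M/(n_e·A·√(4πDt)), so D = M²/(4πt·(n_e·A·C_max)²).
n_e·A·C_max = 0.40 × 296 × 0.000623 = 0.07376 kg/m.
D = 0.551²/(4π × 156 × 0.07376²) = 0.0285 m²/day.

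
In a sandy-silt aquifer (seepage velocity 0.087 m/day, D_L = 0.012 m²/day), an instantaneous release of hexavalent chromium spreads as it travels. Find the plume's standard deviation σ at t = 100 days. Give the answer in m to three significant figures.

Dispersive spreading gives a Gaussian with σ² = 2Dt; advection only shifts the center.
σ = √(2 × 0.012 × 100) = 1.55 m.

1.55 m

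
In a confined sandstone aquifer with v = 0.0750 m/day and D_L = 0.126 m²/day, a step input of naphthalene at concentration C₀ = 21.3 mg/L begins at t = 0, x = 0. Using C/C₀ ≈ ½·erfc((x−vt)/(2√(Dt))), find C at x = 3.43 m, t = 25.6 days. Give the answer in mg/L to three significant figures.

For a continuous step input, C/C₀ ≈ ½·erfc((x−vt)/(2√(Dt))).
vt = 0.0750 × 25.6 = 1.92 m and 2√(Dt) = 2√(0.126 × 25.6) = 3.592 m.
Argument (x−vt)/(2√(Dt)) = (3.43 − 1.92)/3.592 = 0.4204; ½·erfc(0.4204) = 0.2761.
C = 21.3 × 0.2761 = 5.88 mg/L.

5.88 mg/L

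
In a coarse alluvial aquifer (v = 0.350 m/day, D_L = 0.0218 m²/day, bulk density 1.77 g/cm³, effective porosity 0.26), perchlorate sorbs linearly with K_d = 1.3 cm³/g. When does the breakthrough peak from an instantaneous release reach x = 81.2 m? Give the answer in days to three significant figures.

Retardation factor R = 1 + ρ_b·K_d/n = 1 + 1.77 × 1.3/0.26 = 9.850.
Sorption retards both mechanisms: v_R = v/R = 0.03553 m/day, D_R = D/R = 0.002213 m²/day.
Peak time from v_R²t² + 2D_R t − x² = 0: t = (√(D_R² + v_R²x²) − D_R)/v_R².
√(D_R² + v_R²x²) = √(0.002213² + 0.03553² × 81.2²) = 2.885; v_R² = 0.001262.
t = (2.885 − 0.002213)/0.001262 = 2280 days.

2280 days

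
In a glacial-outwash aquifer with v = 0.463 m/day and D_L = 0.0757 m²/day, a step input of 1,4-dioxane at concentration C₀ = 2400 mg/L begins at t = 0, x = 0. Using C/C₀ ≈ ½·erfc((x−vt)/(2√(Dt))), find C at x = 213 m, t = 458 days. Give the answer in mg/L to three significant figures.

For a continuous step input, C/C₀ ≈ ½·erfc((x−vt)/(2√(Dt))).
vt = 0.463 × 458 = 212.054 m and 2√(Dt) = 2√(0.0757 × 458) = 11.78 m.
Argument (x−vt)/(2√(Dt)) = (213 − 212.054)/11.78 = 0.08031; ½·erfc(0.08031) = 0.4548.
C = 2400 × 0.4548 = 1090 mg/L.

1090 mg/L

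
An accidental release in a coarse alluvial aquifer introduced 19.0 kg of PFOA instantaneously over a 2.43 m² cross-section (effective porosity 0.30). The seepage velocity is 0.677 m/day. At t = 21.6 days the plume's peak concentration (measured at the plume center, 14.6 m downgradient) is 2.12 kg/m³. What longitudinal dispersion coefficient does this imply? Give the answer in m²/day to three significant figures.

At the plume center C_max = M/(n_e·A·√(4πDt)), so D = M²/(4πt·(n_e·A·C_max)²).
n_e·A·C_max = 0.30 × 2.43 × 2.12 = 1.545 kg/m.
D = 19.0²/(4π × 21.6 × 1.545²) = 0.557 m²/day.

0.557 m²/day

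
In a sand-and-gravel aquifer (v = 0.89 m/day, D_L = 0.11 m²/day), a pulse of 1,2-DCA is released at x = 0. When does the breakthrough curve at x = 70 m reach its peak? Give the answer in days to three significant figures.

For the 1D instantaneous-source solution, setting ∂C/∂t = 0 at fixed x gives v²t² + 2Dt − x² = 0, so t = (√(D² + v²x²) − D)/v².
√(D² + v²x²) = √(0.11² + 0.89² × 70²) = 62.30; v² = 0.7921.
t = (62.30 − 0.11)/0.7921 = 78.5 days (vs. the pure-advection estimate x/v = 78.7 d).

78.5 days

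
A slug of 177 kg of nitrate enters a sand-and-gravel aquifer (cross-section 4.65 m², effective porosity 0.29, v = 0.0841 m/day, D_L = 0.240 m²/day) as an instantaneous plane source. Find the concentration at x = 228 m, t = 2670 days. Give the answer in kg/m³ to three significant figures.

1.46 kg/m³

For an instantaneous plane source, C(x,t) = M/(n_e·A·√(4πDt)) · exp(−(x−vt)²/(4Dt)), with n_e·A the pore (flow) area.
Plume center vt = 0.0841 × 2670 = 224.547 m, so the well at 228 m is 3.453 m downgradient of the peak.
√(4πDt) = 89.74 m, giving peak height M/(n_e·A·√(4πDt)) = 177/(0.29 × 4.65 × 89.74) = 1.463 kg/m³.
(x−vt)²/(4Dt) = (3.453)²/(4 × 0.240 × 2670) = 0.004652; exp(−0.004652) = 0.9954.
C = 1.463 × 0.9954 = 1.46 kg/m³.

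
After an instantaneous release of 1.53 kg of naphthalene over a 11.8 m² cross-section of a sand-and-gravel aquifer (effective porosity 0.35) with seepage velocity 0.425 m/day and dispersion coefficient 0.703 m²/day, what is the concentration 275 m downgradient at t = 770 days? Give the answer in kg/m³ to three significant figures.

0.00127 kg/m³

For an instantaneous plane source, C(x,t) = M/(n_e·A·√(4πDt)) · exp(−(x−vt)²/(4Dt)), with n_e·A the pore (flow) area.
Plume center vt = 0.425 × 770 = 327.25 m, so the well at 275 m is 52.25 m upgradient of the peak.
√(4πDt) = 82.48 m, giving peak height M/(n_e·A·√(4πDt)) = 1.53/(0.35 × 11.8 × 82.48) = 0.004492 kg/m³.
(x−vt)²/(4Dt) = (-52.25)²/(4 × 0.703 × 770) = 1.261; exp(−1.261) = 0.2834.
C = 0.004492 × 0.2834 = 0.00127 kg/m³.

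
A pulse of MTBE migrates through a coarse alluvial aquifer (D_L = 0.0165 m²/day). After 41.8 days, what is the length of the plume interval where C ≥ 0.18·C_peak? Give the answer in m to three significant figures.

The plume is Gaussian with σ = √(2Dt) = √(2 × 0.0165 × 41.8) = 1.174 m.
C/C_peak = exp(−Δx²/(2σ²)) = 0.18 ⇒ Δx = σ·√(−2 ln 0.18) = 1.174 × 1.852 = 2.174 m.
Width = 2Δx = 4.35 m.

4.35 m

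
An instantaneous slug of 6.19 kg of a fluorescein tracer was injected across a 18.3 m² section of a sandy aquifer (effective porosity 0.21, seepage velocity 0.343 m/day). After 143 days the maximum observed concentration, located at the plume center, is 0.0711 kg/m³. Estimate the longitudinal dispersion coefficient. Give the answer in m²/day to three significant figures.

At the plume center C_max = M/(n_e·A·√(4πDt)), so D = M²/(4πt·(n_e·A·C_max)²).
n_e·A·C_max = 0.21 × 18.3 × 0.0711 = 0.2732 kg/m.
D = 6.19²/(4π × 143 × 0.2732²) = 0.286 m²/day.

0.286 m²/day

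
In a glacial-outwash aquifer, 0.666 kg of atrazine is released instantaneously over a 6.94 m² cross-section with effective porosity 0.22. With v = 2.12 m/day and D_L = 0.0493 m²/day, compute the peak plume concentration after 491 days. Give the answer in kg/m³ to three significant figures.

0.0250 kg/m³

The peak of an instantaneous 1D plume sits at x = vt; there the Gaussian factor is 1 and C_max = M/(n_e·A·√(4πDt)), where n_e·A is the pore area the mass is dissolved in.
√(4πDt) = √(4π × 0.0493 × 491) = 17.44 m, so C_max = 0.666/(0.22 × 6.94 × 17.44) = 0.0250 kg/m³.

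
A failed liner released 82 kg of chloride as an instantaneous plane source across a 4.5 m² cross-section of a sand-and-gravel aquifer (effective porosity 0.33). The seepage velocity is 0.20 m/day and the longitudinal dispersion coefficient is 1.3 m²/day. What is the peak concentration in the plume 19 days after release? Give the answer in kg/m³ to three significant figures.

3.13 kg/m³

The peak of an instantaneous 1D plume sits at x = vt; there the Gaussian factor is 1 and C_max = M/(n_e·A·√(4πDt)), where n_e·A is the pore area the mass is dissolved in.
√(4πDt) = √(4π × 1.3 × 19) = 17.62 m, so C_max = 82/(0.33 × 4.5 × 17.62) = 3.13 kg/m³.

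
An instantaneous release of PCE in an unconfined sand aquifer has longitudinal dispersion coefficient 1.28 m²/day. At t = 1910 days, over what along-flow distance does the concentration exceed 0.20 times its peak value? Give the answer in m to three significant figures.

251 m

The plume is Gaussian with σ = √(2Dt) = √(2 × 1.28 × 1910) = 69.93 m.
C/C_peak = exp(−Δx²/(2σ²)) = 0.20 ⇒ Δx = σ·√(−2 ln 0.20) = 69.93 × 1.794 = 125.5 m.
Width = 2Δx = 251 m.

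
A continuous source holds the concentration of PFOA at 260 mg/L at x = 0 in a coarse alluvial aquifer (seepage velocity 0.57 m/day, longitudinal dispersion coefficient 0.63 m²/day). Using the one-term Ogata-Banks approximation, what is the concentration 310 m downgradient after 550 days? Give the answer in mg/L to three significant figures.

For a continuous step input, C/C₀ ≈ ½·erfc((x−vt)/(2√(Dt))).
vt = 0.57 × 550 = 313.5 m and 2√(Dt) = 2√(0.63 × 550) = 37.23 m.
Argument (x−vt)/(2√(Dt)) = (310 − 313.5)/37.23 = -0.09401; ½·erfc(-0.09401) = 0.5529.
C = 260 × 0.5529 = 144 mg/L.

144 mg/L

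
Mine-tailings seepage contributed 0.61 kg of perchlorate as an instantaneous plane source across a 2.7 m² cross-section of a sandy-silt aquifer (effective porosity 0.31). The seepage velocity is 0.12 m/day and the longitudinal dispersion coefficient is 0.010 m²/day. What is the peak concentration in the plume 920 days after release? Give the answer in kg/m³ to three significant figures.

0.0678 kg/m³

The peak of an instantaneous 1D plume sits at x = vt; there the Gaussian factor is 1 and C_max = M/(n_e·A·√(4πDt)), where n_e·A is the pore area the mass is dissolved in.
√(4πDt) = √(4π × 0.010 × 920) = 10.75 m, so C_max = 0.61/(0.31 × 2.7 × 10.75) = 0.0678 kg/m³.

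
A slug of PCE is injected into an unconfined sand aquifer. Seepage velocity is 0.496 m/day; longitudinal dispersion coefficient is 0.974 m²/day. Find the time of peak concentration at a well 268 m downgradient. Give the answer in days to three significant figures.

536 days

For the 1D instantaneous-source solution, setting ∂C/∂t = 0 at fixed x gives v²t² + 2Dt − x² = 0, so t = (√(D² + v²x²) − D)/v².
√(D² + v²x²) = √(0.974² + 0.496² × 268²) = 132.9; v² = 0.246016.
t = (132.9 − 0.974)/0.246016 = 536 days (vs. the pure-advection estimate x/v = 540 d).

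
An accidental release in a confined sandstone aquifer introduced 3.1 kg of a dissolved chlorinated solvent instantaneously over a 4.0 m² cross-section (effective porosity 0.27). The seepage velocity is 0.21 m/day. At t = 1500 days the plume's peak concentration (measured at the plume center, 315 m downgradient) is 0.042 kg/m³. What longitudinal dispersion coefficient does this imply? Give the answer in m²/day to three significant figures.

0.248 m²/day

At the plume center C_max = M/(n_e·A·√(4πDt)), so D = M²/(4πt·(n_e·A·C_max)²).
n_e·A·C_max = 0.27 × 4.0 × 0.042 = 0.04536 kg/m.
D = 3.1²/(4π × 1500 × 0.04536²) = 0.248 m²/day.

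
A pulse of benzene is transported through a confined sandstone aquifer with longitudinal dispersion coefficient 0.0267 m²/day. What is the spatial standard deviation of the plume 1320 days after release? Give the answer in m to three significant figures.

Dispersive spreading gives a Gaussian with σ² = 2Dt; advection only shifts the center.
σ = √(2 × 0.0267 × 1320) = 8.40 m.

8.40 m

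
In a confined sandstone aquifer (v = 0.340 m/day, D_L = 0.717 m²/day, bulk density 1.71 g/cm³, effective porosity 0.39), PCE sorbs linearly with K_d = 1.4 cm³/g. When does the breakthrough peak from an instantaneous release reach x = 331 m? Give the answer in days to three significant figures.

Retardation factor R = 1 + ρ_b·K_d/n = 1 + 1.71 × 1.4/0.39 = 7.138.
Sorption retards both mechanisms: v_R = v/R = 0.04763 m/day, D_R = D/R = 0.1004 m²/day.
Peak time from v_R²t² + 2D_R t − x² = 0: t = (√(D_R² + v_R²x²) − D_R)/v_R².
√(D_R² + v_R²x²) = √(0.1004² + 0.04763² × 331²) = 15.77; v_R² = 0.002269.
t = (15.77 − 0.1004)/0.002269 = 6910 days.

6910 days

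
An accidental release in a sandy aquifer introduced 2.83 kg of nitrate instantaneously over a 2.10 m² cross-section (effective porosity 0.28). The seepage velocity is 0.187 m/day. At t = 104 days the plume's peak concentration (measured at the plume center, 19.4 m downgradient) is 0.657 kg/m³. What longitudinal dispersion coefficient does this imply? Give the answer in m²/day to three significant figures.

0.0411 m²/day

At the plume center C_max = M/(n_e·A·√(4πDt)), so D = M²/(4πt·(n_e·A·C_max)²).
n_e·A·C_max = 0.28 × 2.10 × 0.657 = 0.3863 kg/m.
D = 2.83²/(4π × 104 × 0.3863²) = 0.0411 m²/day.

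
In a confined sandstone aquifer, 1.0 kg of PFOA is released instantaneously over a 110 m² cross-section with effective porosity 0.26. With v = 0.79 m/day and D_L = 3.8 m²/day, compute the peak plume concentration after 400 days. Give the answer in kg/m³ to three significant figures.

0.000253 kg/m³

The peak of an instantaneous 1D plume sits at x = vt; there the Gaussian factor is 1 and C_max = M/(n_e·A·√(4πDt)), where n_e·A is the pore area the mass is dissolved in.
√(4πDt) = √(4π × 3.8 × 400) = 138.2 m, so C_max = 1.0/(0.26 × 110 × 138.2) = 0.000253 kg/m³.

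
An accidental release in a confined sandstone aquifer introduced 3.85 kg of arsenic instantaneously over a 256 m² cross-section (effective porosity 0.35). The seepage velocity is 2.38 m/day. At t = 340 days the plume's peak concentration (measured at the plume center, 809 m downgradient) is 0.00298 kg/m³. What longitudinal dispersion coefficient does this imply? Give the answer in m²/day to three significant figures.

0.0487 m²/day

At the plume center C_max = M/(n_e·A·√(4πDt)), so D = M²/(4πt·(n_e·A·C_max)²).
n_e·A·C_max = 0.35 × 256 × 0.00298 = 0.2670 kg/m.
D = 3.85²/(4π × 340 × 0.2670²) = 0.0487 m²/day.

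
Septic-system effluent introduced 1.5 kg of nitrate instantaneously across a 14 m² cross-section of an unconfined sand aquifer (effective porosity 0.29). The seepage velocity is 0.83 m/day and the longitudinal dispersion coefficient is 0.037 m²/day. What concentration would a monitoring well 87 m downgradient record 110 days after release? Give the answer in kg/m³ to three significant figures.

For an instantaneous plane source, C(x,t) = M/(n_e·A·√(4πDt)) · exp(−(x−vt)²/(4Dt)), with n_e·A the pore (flow) area.
Plume center vt = 0.83 × 110 = 91.3 m, so the well at 87 m is 4.3 m upgradient of the peak.
√(4πDt) = 7.152 m, giving peak height M/(n_e·A·√(4πDt)) = 1.5/(0.29 × 14 × 7.152) = 0.05166 kg/m³.
(x−vt)²/(4Dt) = (-4.3)²/(4 × 0.037 × 110) = 1.136; exp(−1.136) = 0.3211.
C = 0.05166 × 0.3211 = 0.0166 kg/m³.

0.0166 kg/m³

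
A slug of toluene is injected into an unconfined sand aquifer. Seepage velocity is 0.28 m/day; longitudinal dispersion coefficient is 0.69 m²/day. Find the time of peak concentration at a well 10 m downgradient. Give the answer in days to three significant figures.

28.0 days

For the 1D instantaneous-source solution, setting ∂C/∂t = 0 at fixed x gives v²t² + 2Dt − x² = 0, so t = (√(D² + v²x²) − D)/v².
√(D² + v²x²) = √(0.69² + 0.28² × 10²) = 2.884; v² = 0.0784.
t = (2.884 − 0.69)/0.0784 = 28.0 days (vs. the pure-advection estimate x/v = 35.7 d).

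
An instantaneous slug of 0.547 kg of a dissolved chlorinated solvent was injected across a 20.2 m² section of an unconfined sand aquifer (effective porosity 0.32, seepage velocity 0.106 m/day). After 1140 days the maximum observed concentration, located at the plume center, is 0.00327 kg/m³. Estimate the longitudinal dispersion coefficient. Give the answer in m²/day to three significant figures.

0.0467 m²/day

At the plume center C_max = M/(n_e·A·√(4πDt)), so D = M²/(4πt·(n_e·A·C_max)²).
n_e·A·C_max = 0.32 × 20.2 × 0.00327 = 0.02114 kg/m.
D = 0.547²/(4π × 1140 × 0.02114²) = 0.0467 m²/day.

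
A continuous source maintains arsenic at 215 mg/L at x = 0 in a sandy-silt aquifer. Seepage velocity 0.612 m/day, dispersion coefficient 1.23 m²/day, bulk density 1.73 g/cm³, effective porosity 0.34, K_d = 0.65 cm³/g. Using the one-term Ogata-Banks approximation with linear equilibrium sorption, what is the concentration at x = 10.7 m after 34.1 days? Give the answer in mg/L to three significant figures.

Retardation factor R = 1 + ρ_b·K_d/n = 1 + 1.73 × 0.65/0.34 = 4.307.
Sorption retards both mechanisms: v_R = v/R = 0.1421 m/day, D_R = D/R = 0.2856 m²/day.
v_R·t = 0.1421 × 34.1 = 4.84561 m; 2√(D_R t) = 6.241 m; argument = (10.7 − 4.84561)/6.241 = 0.9381.
C = C₀ × ½·erfc(0.9381) = 215 × 0.09231 = 19.8 mg/L.

19.8 mg/L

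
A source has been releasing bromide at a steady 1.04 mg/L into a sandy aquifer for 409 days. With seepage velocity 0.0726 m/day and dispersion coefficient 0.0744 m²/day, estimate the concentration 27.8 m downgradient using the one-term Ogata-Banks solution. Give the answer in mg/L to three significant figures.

0.620 mg/L

For a continuous step input, C/C₀ ≈ ½·erfc((x−vt)/(2√(Dt))).
vt = 0.0726 × 409 = 29.6934 m and 2√(Dt) = 2√(0.0744 × 409) = 11.03 m.
Argument (x−vt)/(2√(Dt)) = (27.8 − 29.6934)/11.03 = -0.1717; ½·erfc(-0.1717) = 0.5959.
C = 1.04 × 0.5959 = 0.620 mg/L.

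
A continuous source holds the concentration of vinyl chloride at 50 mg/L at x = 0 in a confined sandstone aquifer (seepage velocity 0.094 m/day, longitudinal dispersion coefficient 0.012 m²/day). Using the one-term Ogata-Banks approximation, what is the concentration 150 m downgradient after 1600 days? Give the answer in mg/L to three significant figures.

For a continuous step input, C/C₀ ≈ ½·erfc((x−vt)/(2√(Dt))).
vt = 0.094 × 1600 = 150.4 m and 2√(Dt) = 2√(0.012 × 1600) = 8.764 m.
Argument (x−vt)/(2√(Dt)) = (150 − 150.4)/8.764 = -0.04564; ½·erfc(-0.04564) = 0.5257.
C = 50 × 0.5257 = 26.3 mg/L.

26.3 mg/L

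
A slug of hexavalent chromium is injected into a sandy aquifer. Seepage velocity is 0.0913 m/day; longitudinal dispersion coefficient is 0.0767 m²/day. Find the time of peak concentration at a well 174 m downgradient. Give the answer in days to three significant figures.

For the 1D instantaneous-source solution, setting ∂C/∂t = 0 at fixed x gives v²t² + 2Dt − x² = 0, so t = (√(D² + v²x²) − D)/v².
√(D² + v²x²) = √(0.0767² + 0.0913² × 174²) = 15.89; v² = 0.00833569.
t = (15.89 − 0.0767)/0.00833569 = 1900 days (vs. the pure-advection estimate x/v = 1910 d).

1900 days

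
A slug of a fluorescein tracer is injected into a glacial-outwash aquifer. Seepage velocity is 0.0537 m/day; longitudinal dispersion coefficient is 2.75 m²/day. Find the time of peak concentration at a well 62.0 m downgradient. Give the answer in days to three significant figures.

For the 1D instantaneous-source solution, setting ∂C/∂t = 0 at fixed x gives v²t² + 2Dt − x² = 0, so t = (√(D² + v²x²) − D)/v².
√(D² + v²x²) = √(2.75² + 0.0537² × 62.0²) = 4.318; v² = 0.00288369.
t = (4.318 − 2.75)/0.00288369 = 544 days (vs. the pure-advection estimate x/v = 1150 d).

544 days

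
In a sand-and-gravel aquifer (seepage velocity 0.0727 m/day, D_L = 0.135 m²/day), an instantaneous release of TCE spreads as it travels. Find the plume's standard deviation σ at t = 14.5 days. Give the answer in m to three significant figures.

Dispersive spreading gives a Gaussian with σ² = 2Dt; advection only shifts the center.
σ = √(2 × 0.135 × 14.5) = 1.98 m.

1.98 m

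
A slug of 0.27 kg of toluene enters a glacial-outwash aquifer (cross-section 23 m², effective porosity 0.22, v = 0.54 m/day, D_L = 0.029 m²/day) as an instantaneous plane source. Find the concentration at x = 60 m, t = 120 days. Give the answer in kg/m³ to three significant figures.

For an instantaneous plane source, C(x,t) = M/(n_e·A·√(4πDt)) · exp(−(x−vt)²/(4Dt)), with n_e·A the pore (flow) area.
Plume center vt = 0.54 × 120 = 64.8 m, so the well at 60 m is 4.8 m upgradient of the peak.
√(4πDt) = 6.613 m, giving peak height M/(n_e·A·√(4πDt)) = 0.27/(0.22 × 23 × 6.613) = 0.008069 kg/m³.
(x−vt)²/(4Dt) = (-4.8)²/(4 × 0.029 × 120) = 1.655; exp(−1.655) = 0.1911.
C = 0.008069 × 0.1911 = 0.00154 kg/m³.

0.00154 kg/m³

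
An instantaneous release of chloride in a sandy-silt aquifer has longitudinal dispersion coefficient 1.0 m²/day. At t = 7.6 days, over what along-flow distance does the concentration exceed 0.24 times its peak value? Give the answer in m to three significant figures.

The plume is Gaussian with σ = √(2Dt) = √(2 × 1.0 × 7.6) = 3.899 m.
C/C_peak = exp(−Δx²/(2σ²)) = 0.24 ⇒ Δx = σ·√(−2 ln 0.24) = 3.899 × 1.689 = 6.585 m.
Width = 2Δx = 13.2 m.

13.2 m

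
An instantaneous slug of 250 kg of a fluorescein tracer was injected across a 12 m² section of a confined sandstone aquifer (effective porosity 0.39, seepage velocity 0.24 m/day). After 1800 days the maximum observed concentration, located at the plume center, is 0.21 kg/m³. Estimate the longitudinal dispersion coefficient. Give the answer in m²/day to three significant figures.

2.86 m²/day

At the plume center C_max = M/(n_e·A·√(4πDt)), so D = M²/(4πt·(n_e·A·C_max)²).
n_e·A·C_max = 0.39 × 12 × 0.21 = 0.9828 kg/m.
D = 250²/(4π × 1800 × 0.9828²) = 2.86 m²/day.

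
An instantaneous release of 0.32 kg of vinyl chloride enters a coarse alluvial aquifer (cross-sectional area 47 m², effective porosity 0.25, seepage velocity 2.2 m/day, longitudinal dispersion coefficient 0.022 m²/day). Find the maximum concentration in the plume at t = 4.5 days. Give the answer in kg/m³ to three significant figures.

0.0244 kg/m³

The peak of an instantaneous 1D plume sits at x = vt; there the Gaussian factor is 1 and C_max = M/(n_e·A·√(4πDt)), where n_e·A is the pore area the mass is dissolved in.
√(4πDt) = √(4π × 0.022 × 4.5) = 1.115 m, so C_max = 0.32/(0.25 × 47 × 1.115) = 0.0244 kg/m³.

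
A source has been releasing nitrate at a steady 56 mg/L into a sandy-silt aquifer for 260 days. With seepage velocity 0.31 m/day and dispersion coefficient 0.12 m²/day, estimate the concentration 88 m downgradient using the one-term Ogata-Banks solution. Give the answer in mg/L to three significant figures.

9.77 mg/L

For a continuous step input, C/C₀ ≈ ½·erfc((x−vt)/(2√(Dt))).
vt = 0.31 × 260 = 80.6 m and 2√(Dt) = 2√(0.12 × 260) = 11.17 m.
Argument (x−vt)/(2√(Dt)) = (88 − 80.6)/11.17 = 0.6625; ½·erfc(0.6625) = 0.1744.
C = 56 × 0.1744 = 9.77 mg/L.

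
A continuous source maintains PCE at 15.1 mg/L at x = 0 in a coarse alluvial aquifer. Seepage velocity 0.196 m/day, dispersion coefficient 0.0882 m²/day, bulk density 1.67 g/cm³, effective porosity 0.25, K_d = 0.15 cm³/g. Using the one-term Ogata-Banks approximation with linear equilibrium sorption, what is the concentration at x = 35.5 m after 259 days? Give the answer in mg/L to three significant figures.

0.255 mg/L

Retardation factor R = 1 + ρ_b·K_d/n = 1 + 1.67 × 0.15/0.25 = 2.002.
Sorption retards both mechanisms: v_R = v/R = 0.09790 m/day, D_R = D/R = 0.04406 m²/day.
v_R·t = 0.09790 × 259 = 25.3561 m; 2√(D_R t) = 6.756 m; argument = (35.5 − 25.3561)/6.756 = 1.501.
C = C₀ × ½·erfc(1.501) = 15.1 × 0.01689 = 0.255 mg/L.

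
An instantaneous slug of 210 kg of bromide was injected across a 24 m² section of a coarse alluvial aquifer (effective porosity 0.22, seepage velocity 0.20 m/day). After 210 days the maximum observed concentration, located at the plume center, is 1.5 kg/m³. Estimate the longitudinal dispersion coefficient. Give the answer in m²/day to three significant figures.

0.266 m²/day

At the plume center C_max = M/(n_e·A·√(4πDt)), so D = M²/(4πt·(n_e·A·C_max)²).
n_e·A·C_max = 0.22 × 24 × 1.5 = 7.920 kg/m.
D = 210²/(4π × 210 × 7.920²) = 0.266 m²/day.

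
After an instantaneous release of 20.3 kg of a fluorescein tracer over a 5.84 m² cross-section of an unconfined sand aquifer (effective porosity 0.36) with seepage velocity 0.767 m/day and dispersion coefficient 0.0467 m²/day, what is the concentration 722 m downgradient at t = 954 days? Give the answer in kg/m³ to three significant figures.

For an instantaneous plane source, C(x,t) = M/(n_e·A·√(4πDt)) · exp(−(x−vt)²/(4Dt)), with n_e·A the pore (flow) area.
Plume center vt = 0.767 × 954 = 731.718 m, so the well at 722 m is 9.718 m upgradient of the peak.
√(4πDt) = 23.66 m, giving peak height M/(n_e·A·√(4πDt)) = 20.3/(0.36 × 5.84 × 23.66) = 0.4081 kg/m³.
(x−vt)²/(4Dt) = (-9.718)²/(4 × 0.0467 × 954) = 0.5299; exp(−0.5299) = 0.5887.
C = 0.4081 × 0.5887 = 0.240 kg/m³.

0.240 kg/m³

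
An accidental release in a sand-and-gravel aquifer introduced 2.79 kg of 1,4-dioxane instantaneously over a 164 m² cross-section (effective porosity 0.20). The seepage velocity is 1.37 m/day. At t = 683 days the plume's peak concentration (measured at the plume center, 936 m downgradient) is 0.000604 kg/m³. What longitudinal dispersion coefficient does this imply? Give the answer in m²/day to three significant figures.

2.31 m²/day

At the plume center C_max = M/(n_e·A·√(4πDt)), so D = M²/(4πt·(n_e·A·C_max)²).
n_e·A·C_max = 0.20 × 164 × 0.000604 = 0.01981 kg/m.
D = 2.79²/(4π × 683 × 0.01981²) = 2.31 m²/day.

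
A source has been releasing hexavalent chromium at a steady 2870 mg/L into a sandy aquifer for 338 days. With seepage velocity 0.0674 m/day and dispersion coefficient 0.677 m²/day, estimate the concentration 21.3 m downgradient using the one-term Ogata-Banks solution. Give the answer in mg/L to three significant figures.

1510 mg/L

For a continuous step input, C/C₀ ≈ ½·erfc((x−vt)/(2√(Dt))).
vt = 0.0674 × 338 = 22.7812 m and 2√(Dt) = 2√(0.677 × 338) = 30.25 m.
Argument (x−vt)/(2√(Dt)) = (21.3 − 22.7812)/30.25 = -0.04897; ½·erfc(-0.04897) = 0.5276.
C = 2870 × 0.5276 = 1510 mg/L.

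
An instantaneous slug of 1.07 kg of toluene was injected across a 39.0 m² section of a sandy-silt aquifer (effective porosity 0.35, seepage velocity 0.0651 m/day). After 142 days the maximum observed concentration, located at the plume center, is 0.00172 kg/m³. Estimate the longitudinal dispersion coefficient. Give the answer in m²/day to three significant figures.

At the plume center C_max = M/(n_e·A·√(4πDt)), so D = M²/(4πt·(n_e·A·C_max)²).
n_e·A·C_max = 0.35 × 39.0 × 0.00172 = 0.02348 kg/m.
D = 1.07²/(4π × 142 × 0.02348²) = 1.16 m²/day.

1.16 m²/day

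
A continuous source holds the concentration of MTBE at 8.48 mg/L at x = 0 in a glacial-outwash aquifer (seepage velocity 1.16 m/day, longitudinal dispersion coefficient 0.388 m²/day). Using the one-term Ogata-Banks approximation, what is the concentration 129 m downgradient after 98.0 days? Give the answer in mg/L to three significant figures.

For a continuous step input, C/C₀ ≈ ½·erfc((x−vt)/(2√(Dt))).
vt = 1.16 × 98.0 = 113.68 m and 2√(Dt) = 2√(0.388 × 98.0) = 12.33 m.
Argument (x−vt)/(2√(Dt)) = (129 − 113.68)/12.33 = 1.242; ½·erfc(1.242) = 0.03951.
C = 8.48 × 0.03951 = 0.335 mg/L.

0.335 mg/L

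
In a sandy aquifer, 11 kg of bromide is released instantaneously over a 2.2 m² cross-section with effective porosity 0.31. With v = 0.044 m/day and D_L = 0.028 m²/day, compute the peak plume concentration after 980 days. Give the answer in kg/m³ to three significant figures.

0.869 kg/m³

The peak of an instantaneous 1D plume sits at x = vt; there the Gaussian factor is 1 and C_max = M/(n_e·A·√(4πDt)), where n_e·A is the pore area the mass is dissolved in.
√(4πDt) = √(4π × 0.028 × 980) = 18.57 m, so C_max = 11/(0.31 × 2.2 × 18.57) = 0.869 kg/m³.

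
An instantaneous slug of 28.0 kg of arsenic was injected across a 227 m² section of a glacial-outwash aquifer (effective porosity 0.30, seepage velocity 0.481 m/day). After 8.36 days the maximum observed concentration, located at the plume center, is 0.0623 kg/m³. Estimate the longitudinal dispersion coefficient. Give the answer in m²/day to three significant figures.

At the plume center C_max = M/(n_e·A·√(4πDt)), so D = M²/(4πt·(n_e·A·C_max)²).
n_e·A·C_max = 0.30 × 227 × 0.0623 = 4.243 kg/m.
D = 28.0²/(4π × 8.36 × 4.243²) = 0.415 m²/day.

0.415 m²/day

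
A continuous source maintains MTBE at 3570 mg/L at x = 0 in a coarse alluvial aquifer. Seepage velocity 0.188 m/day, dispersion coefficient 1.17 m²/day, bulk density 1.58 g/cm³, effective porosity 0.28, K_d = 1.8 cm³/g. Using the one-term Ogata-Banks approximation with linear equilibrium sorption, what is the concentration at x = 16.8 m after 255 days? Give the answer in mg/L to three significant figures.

Retardation factor R = 1 + ρ_b·K_d/n = 1 + 1.58 × 1.8/0.28 = 11.16.
Sorption retards both mechanisms: v_R = v/R = 0.01685 m/day, D_R = D/R = 0.1048 m²/day.
v_R·t = 0.01685 × 255 = 4.29675 m; 2√(D_R t) = 10.34 m; argument = (16.8 − 4.29675)/10.34 = 1.209.
C = C₀ × ½·erfc(1.209) = 3570 × 0.04365 = 156 mg/L.

156 mg/L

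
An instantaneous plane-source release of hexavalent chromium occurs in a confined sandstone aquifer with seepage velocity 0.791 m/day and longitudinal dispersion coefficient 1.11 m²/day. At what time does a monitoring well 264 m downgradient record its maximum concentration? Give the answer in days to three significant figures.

332 days

For the 1D instantaneous-source solution, setting ∂C/∂t = 0 at fixed x gives v²t² + 2Dt − x² = 0, so t = (√(D² + v²x²) − D)/v².
√(D² + v²x²) = √(1.11² + 0.791² × 264²) = 208.8; v² = 0.625681.
t = (208.8 − 1.11)/0.625681 = 332 days (vs. the pure-advection estimate x/v = 334 d).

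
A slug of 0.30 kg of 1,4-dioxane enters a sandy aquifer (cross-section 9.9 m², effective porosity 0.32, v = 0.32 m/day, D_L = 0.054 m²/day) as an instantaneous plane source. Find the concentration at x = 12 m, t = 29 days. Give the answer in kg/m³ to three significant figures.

For an instantaneous plane source, C(x,t) = M/(n_e·A·√(4πDt)) · exp(−(x−vt)²/(4Dt)), with n_e·A the pore (flow) area.
Plume center vt = 0.32 × 29 = 9.28 m, so the well at 12 m is 2.72 m downgradient of the peak.
√(4πDt) = 4.436 m, giving peak height M/(n_e·A·√(4πDt)) = 0.30/(0.32 × 9.9 × 4.436) = 0.02135 kg/m³.
(x−vt)²/(4Dt) = (2.72)²/(4 × 0.054 × 29) = 1.181; exp(−1.181) = 0.3070.
C = 0.02135 × 0.3070 = 0.00655 kg/m³.

0.00655 kg/m³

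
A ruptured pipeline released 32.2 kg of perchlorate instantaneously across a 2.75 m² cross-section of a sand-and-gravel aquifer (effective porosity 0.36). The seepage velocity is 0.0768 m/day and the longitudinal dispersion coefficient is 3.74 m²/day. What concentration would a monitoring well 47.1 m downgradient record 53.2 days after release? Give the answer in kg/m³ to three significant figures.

For an instantaneous plane source, C(x,t) = M/(n_e·A·√(4πDt)) · exp(−(x−vt)²/(4Dt)), with n_e·A the pore (flow) area.
Plume center vt = 0.0768 × 53.2 = 4.08576 m, so the well at 47.1 m is 43.01424 m downgradient of the peak.
√(4πDt) = 50.00 m, giving peak height M/(n_e·A·√(4πDt)) = 32.2/(0.36 × 2.75 × 50.00) = 0.6505 kg/m³.
(x−vt)²/(4Dt) = (43.01424)²/(4 × 3.74 × 53.2) = 2.325; exp(−2.325) = 0.09778.
C = 0.6505 × 0.09778 = 0.0636 kg/m³.

0.0636 kg/m³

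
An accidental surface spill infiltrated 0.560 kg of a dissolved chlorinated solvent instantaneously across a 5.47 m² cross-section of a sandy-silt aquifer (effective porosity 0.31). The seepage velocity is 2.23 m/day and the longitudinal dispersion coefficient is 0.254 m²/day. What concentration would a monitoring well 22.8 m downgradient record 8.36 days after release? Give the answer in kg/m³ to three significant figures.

For an instantaneous plane source, C(x,t) = M/(n_e·A·√(4πDt)) · exp(−(x−vt)²/(4Dt)), with n_e·A the pore (flow) area.
Plume center vt = 2.23 × 8.36 = 18.6428 m, so the well at 22.8 m is 4.1572 m downgradient of the peak.
√(4πDt) = 5.166 m, giving peak height M/(n_e·A·√(4πDt)) = 0.560/(0.31 × 5.47 × 5.166) = 0.06393 kg/m³.
(x−vt)²/(4Dt) = (4.1572)²/(4 × 0.254 × 8.36) = 2.035; exp(−2.035) = 0.1307.
C = 0.06393 × 0.1307 = 0.00836 kg/m³.

0.00836 kg/m³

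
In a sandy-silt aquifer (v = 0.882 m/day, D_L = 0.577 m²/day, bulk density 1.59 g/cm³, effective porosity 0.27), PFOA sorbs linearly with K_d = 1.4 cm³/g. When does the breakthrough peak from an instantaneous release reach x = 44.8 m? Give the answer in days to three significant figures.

463 days

Retardation factor R = 1 + ρ_b·K_d/n = 1 + 1.59 × 1.4/0.27 = 9.244.
Sorption retards both mechanisms: v_R = v/R = 0.09541 m/day, D_R = D/R = 0.06242 m²/day.
Peak time from v_R²t² + 2D_R t − x² = 0: t = (√(D_R² + v_R²x²) − D_R)/v_R².
√(D_R² + v_R²x²) = √(0.06242² + 0.09541² × 44.8²) = 4.275; v_R² = 0.009103.
t = (4.275 − 0.06242)/0.009103 = 463 days.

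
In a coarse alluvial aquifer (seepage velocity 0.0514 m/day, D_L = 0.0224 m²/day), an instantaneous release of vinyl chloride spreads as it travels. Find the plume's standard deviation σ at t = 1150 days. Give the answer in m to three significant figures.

7.18 m

Dispersive spreading gives a Gaussian with σ² = 2Dt; advection only shifts the center.
σ = √(2 × 0.0224 × 1150) = 7.18 m.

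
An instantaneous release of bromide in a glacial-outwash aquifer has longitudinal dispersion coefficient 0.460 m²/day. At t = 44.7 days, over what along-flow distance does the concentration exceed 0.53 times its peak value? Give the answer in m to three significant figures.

14.5 m

The plume is Gaussian with σ = √(2Dt) = √(2 × 0.460 × 44.7) = 6.413 m.
C/C_peak = exp(−Δx²/(2σ²)) = 0.53 ⇒ Δx = σ·√(−2 ln 0.53) = 6.413 × 1.127 = 7.227 m.
Width = 2Δx = 14.5 m.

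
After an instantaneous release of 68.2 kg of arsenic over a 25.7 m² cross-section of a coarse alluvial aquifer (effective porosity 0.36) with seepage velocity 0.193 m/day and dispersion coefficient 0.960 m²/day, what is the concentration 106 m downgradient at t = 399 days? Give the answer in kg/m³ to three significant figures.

0.0614 kg/m³

For an instantaneous plane source, C(x,t) = M/(n_e·A·√(4πDt)) · exp(−(x−vt)²/(4Dt)), with n_e·A the pore (flow) area.
Plume center vt = 0.193 × 399 = 77.007 m, so the well at 106 m is 28.993 m downgradient of the peak.
√(4πDt) = 69.38 m, giving peak height M/(n_e·A·√(4πDt)) = 68.2/(0.36 × 25.7 × 69.38) = 0.1062 kg/m³.
(x−vt)²/(4Dt) = (28.993)²/(4 × 0.960 × 399) = 0.5486; exp(−0.5486) = 0.5778.
C = 0.1062 × 0.5778 = 0.0614 kg/m³.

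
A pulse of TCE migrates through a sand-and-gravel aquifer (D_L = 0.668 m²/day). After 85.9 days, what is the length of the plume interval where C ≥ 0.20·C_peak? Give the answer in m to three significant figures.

38.4 m

The plume is Gaussian with σ = √(2Dt) = √(2 × 0.668 × 85.9) = 10.71 m.
C/C_peak = exp(−Δx²/(2σ²)) = 0.20 ⇒ Δx = σ·√(−2 ln 0.20) = 10.71 × 1.794 = 19.21 m.
Width = 2Δx = 38.4 m.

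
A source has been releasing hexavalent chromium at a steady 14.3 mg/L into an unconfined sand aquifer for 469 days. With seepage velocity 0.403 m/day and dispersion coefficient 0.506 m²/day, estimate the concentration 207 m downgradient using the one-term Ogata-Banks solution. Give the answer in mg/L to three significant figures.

2.92 mg/L

For a continuous step input, C/C₀ ≈ ½·erfc((x−vt)/(2√(Dt))).
vt = 0.403 × 469 = 189.007 m and 2√(Dt) = 2√(0.506 × 469) = 30.81 m.
Argument (x−vt)/(2√(Dt)) = (207 − 189.007)/30.81 = 0.5840; ½·erfc(0.5840) = 0.2044.
C = 14.3 × 0.2044 = 2.92 mg/L.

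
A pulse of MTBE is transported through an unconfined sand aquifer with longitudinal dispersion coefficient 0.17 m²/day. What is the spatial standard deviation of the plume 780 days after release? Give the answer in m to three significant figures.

16.3 m

Dispersive spreading gives a Gaussian with σ² = 2Dt; advection only shifts the center.
σ = √(2 × 0.17 × 780) = 16.3 m.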